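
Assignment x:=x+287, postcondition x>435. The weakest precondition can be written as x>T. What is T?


Formula: wp(x:=E, P) = P[E/x] (substitute E for x in postcondition)
Step 1: Postcondition: x>435
Step 2: Substitute x+287 for x: x+287>435
Step 3: Solve for x: x > 435-287 = 148

148


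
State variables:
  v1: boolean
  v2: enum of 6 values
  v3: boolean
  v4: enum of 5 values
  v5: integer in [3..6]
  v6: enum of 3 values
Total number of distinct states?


State space = product of domain sizes of all variables.
Domain sizes:
  v1 (boolean): 2
  v2 (enum of 6 values): 6
  v3 (boolean): 2
  v4 (enum of 5 values): 5
  v5 (integer in [3..6]): 4
  v6 (enum of 3 values): 3
Product = 2 * 6 * 2 * 5 * 4 * 3 = 1440

1440


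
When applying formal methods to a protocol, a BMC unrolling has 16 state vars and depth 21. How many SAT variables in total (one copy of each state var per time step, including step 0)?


BMC unrolls to depth k, creating one copy of each state var for steps 0..k.
Step count = 21 + 1 = 22 (steps 0 through 21)
Vars per step = 16
Total = 16 * 22 = 352

352


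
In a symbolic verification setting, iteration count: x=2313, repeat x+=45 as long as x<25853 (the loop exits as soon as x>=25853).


Step 1: x goes from 2313 toward 25853 by 45; the body runs while x<25853, so iterations = ceil((bound-start)/step)
Step 2: Distance=23540
Step 3: ceil(23540/45)=524

524


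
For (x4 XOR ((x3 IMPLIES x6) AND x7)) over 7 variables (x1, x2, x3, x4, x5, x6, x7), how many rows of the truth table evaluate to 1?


Formula: (x4 XOR ((x3 IMPLIES x6) AND x7)) over 7 vars (128 rows)
Evaluate each row (x1, x2, x3, x4, x5, x6, x7 as bits, MSB first):
  row 0 [0000000]: (0 XOR ((0 IMPLIES 0) AND 0)) -> 0
  row 1 [0000001]: (0 XOR ((0 IMPLIES 0) AND 1)) -> 1
  row 2 [0000010]: (0 XOR ((0 IMPLIES 1) AND 0)) -> 0
  row 3 [0000011]: (0 XOR ((0 IMPLIES 1) AND 1)) -> 1
  row 4 [0000100]: (0 XOR ((0 IMPLIES 0) AND 0)) -> 0
  (every remaining row is evaluated the same way; all 128 results are listed next)
Full result column, 8 rows per line (x1,x2,x3,x4 fixed per line; x5,x6,x7 runs 000..111 left to right):
  rows 0-7 [x1,x2,x3,x4=0000]: 01010101  (ones: 4)
  rows 8-15 [x1,x2,x3,x4=0001]: 10101010  (ones: 4)
  rows 16-23 [x1,x2,x3,x4=0010]: 00010001  (ones: 2)
  rows 24-31 [x1,x2,x3,x4=0011]: 11101110  (ones: 6)
  rows 32-39 [x1,x2,x3,x4=0100]: 01010101  (ones: 4)
  rows 40-47 [x1,x2,x3,x4=0101]: 10101010  (ones: 4)
  rows 48-55 [x1,x2,x3,x4=0110]: 00010001  (ones: 2)
  rows 56-63 [x1,x2,x3,x4=0111]: 11101110  (ones: 6)
  rows 64-71 [x1,x2,x3,x4=1000]: 01010101  (ones: 4)
  rows 72-79 [x1,x2,x3,x4=1001]: 10101010  (ones: 4)
  rows 80-87 [x1,x2,x3,x4=1010]: 00010001  (ones: 2)
  rows 88-95 [x1,x2,x3,x4=1011]: 11101110  (ones: 6)
  rows 96-103 [x1,x2,x3,x4=1100]: 01010101  (ones: 4)
  rows 104-111 [x1,x2,x3,x4=1101]: 10101010  (ones: 4)
  rows 112-119 [x1,x2,x3,x4=1110]: 00010001  (ones: 2)
  rows 120-127 [x1,x2,x3,x4=1111]: 11101110  (ones: 6)
Count of 1-rows = 4+4+2+6+4+4+2+6+4+4+2+6+4+4+2+6 = 64

64


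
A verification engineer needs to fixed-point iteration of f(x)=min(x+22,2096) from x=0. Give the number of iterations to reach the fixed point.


Step 1: x=0, cap=2096, increment=22
Step 2: x grows by 22 each step until capped at 2096; fixed point is x=2096
Step 3: iterations = ceil(2096/22) = 96

96


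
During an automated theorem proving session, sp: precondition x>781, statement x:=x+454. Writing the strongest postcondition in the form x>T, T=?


Formula: sp(P, x:=E) = exists old_x. (x = E[old_x/x]) AND P[old_x/x] (old_x is the value of x before the assignment; eliminate old_x by solving x = E[old_x/x] for old_x)
Step 1: Precondition P: x>781, i.e. old_x > 781
Step 2: Assignment gives x = old_x + 454, so old_x = x - 454
Step 3: Substitute into P: x - 454 > 781
Step 4: Simplify: x > 781+454 = 1235

1235


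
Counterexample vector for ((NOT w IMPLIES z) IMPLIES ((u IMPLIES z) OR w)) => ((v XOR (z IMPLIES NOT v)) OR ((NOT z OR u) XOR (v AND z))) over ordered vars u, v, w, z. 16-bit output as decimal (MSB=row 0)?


F1 = ((NOT w IMPLIES z) IMPLIES ((u IMPLIES z) OR w))
F2 = ((v XOR (z IMPLIES NOT v)) OR ((NOT z OR u) XOR (v AND z)))
Counterexample to F1=>F2 is where F1=1 and F2=0.
Evaluate each row (bits = u,v,w,z, MSB first):
  row 0 [0000]: F1=1 F2=1 -> F1&~F2 -> 0
  row 1 [0001]: F1=1 F2=1 -> F1&~F2 -> 0
  row 2 [0010]: F1=1 F2=1 -> F1&~F2 -> 0
  row 3 [0011]: F1=1 F2=1 -> F1&~F2 -> 0
  row 4 [0100]: F1=1 F2=1 -> F1&~F2 -> 0
  row 5 [0101]: F1=1 F2=1 -> F1&~F2 -> 0
  row 6 [0110]: F1=1 F2=1 -> F1&~F2 -> 0
  row 7 [0111]: F1=1 F2=1 -> F1&~F2 -> 0
  row 8 [1000]: F1=1 F2=1 -> F1&~F2 -> 0
  row 9 [1001]: F1=1 F2=1 -> F1&~F2 -> 0
  row 10 [1010]: F1=1 F2=1 -> F1&~F2 -> 0
  row 11 [1011]: F1=1 F2=1 -> F1&~F2 -> 0
  row 12 [1100]: F1=1 F2=1 -> F1&~F2 -> 0
  row 13 [1101]: F1=1 F2=1 -> F1&~F2 -> 0
  row 14 [1110]: F1=1 F2=1 -> F1&~F2 -> 0
  row 15 [1111]: F1=1 F2=1 -> F1&~F2 -> 0
Full result column, 4 rows per line (u,v fixed per line; w,z runs 00..11 left to right):
  rows 0-3 [u,v=00]: 0000  = hex 0
  rows 4-7 [u,v=01]: 0000  = hex 0
  rows 8-11 [u,v=10]: 0000  = hex 0
  rows 12-15 [u,v=11]: 0000  = hex 0
Counterexample vector (row 0 .. row 15) = 0000000000000000
Output column grouped in 4s = 0000 0000 0000 0000 = 0x0000
Convert to decimal digit by digit (value = value*16 + digit):
  0 -> 0
  0*16 + 0 = 0
  0*16 + 0 = 0
  0*16 + 0 = 0
Decimal = 0

0


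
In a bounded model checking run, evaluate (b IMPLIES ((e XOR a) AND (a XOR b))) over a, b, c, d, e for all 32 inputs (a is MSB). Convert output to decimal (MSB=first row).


Formula: (b IMPLIES ((e XOR a) AND (a XOR b))) over a, b, c, d, e (32 rows)
Evaluate each row (bits = a,b,c,d,e, MSB first):
  row 0 [00000]: (0 IMPLIES ((0 XOR 0) AND (0 XOR 0))) -> 1
  row 1 [00001]: (0 IMPLIES ((1 XOR 0) AND (0 XOR 0))) -> 1
  row 2 [00010]: (0 IMPLIES ((0 XOR 0) AND (0 XOR 0))) -> 1
  row 3 [00011]: (0 IMPLIES ((1 XOR 0) AND (0 XOR 0))) -> 1
  row 4 [00100]: (0 IMPLIES ((0 XOR 0) AND (0 XOR 0))) -> 1
  row 5 [00101]: (0 IMPLIES ((1 XOR 0) AND (0 XOR 0))) -> 1
  row 6 [00110]: (0 IMPLIES ((0 XOR 0) AND (0 XOR 0))) -> 1
  row 7 [00111]: (0 IMPLIES ((1 XOR 0) AND (0 XOR 0))) -> 1
  row 8 [01000]: (1 IMPLIES ((0 XOR 0) AND (0 XOR 1))) -> 0
  row 9 [01001]: (1 IMPLIES ((1 XOR 0) AND (0 XOR 1))) -> 1
  row 10 [01010]: (1 IMPLIES ((0 XOR 0) AND (0 XOR 1))) -> 0
  row 11 [01011]: (1 IMPLIES ((1 XOR 0) AND (0 XOR 1))) -> 1
  row 12 [01100]: (1 IMPLIES ((0 XOR 0) AND (0 XOR 1))) -> 0
  row 13 [01101]: (1 IMPLIES ((1 XOR 0) AND (0 XOR 1))) -> 1
  row 14 [01110]: (1 IMPLIES ((0 XOR 0) AND (0 XOR 1))) -> 0
  row 15 [01111]: (1 IMPLIES ((1 XOR 0) AND (0 XOR 1))) -> 1
  row 16 [10000]: (0 IMPLIES ((0 XOR 1) AND (1 XOR 0))) -> 1
  row 17 [10001]: (0 IMPLIES ((1 XOR 1) AND (1 XOR 0))) -> 1
  row 18 [10010]: (0 IMPLIES ((0 XOR 1) AND (1 XOR 0))) -> 1
  row 19 [10011]: (0 IMPLIES ((1 XOR 1) AND (1 XOR 0))) -> 1
  row 20 [10100]: (0 IMPLIES ((0 XOR 1) AND (1 XOR 0))) -> 1
  row 21 [10101]: (0 IMPLIES ((1 XOR 1) AND (1 XOR 0))) -> 1
  row 22 [10110]: (0 IMPLIES ((0 XOR 1) AND (1 XOR 0))) -> 1
  row 23 [10111]: (0 IMPLIES ((1 XOR 1) AND (1 XOR 0))) -> 1
  row 24 [11000]: (1 IMPLIES ((0 XOR 1) AND (1 XOR 1))) -> 0
  row 25 [11001]: (1 IMPLIES ((1 XOR 1) AND (1 XOR 1))) -> 0
  row 26 [11010]: (1 IMPLIES ((0 XOR 1) AND (1 XOR 1))) -> 0
  row 27 [11011]: (1 IMPLIES ((1 XOR 1) AND (1 XOR 1))) -> 0
  row 28 [11100]: (1 IMPLIES ((0 XOR 1) AND (1 XOR 1))) -> 0
  row 29 [11101]: (1 IMPLIES ((1 XOR 1) AND (1 XOR 1))) -> 0
  row 30 [11110]: (1 IMPLIES ((0 XOR 1) AND (1 XOR 1))) -> 0
  row 31 [11111]: (1 IMPLIES ((1 XOR 1) AND (1 XOR 1))) -> 0
Full result column, 4 rows per line (a,b,c fixed per line; d,e runs 00..11 left to right):
  rows 0-3 [a,b,c=000]: 1111  = hex F
  rows 4-7 [a,b,c=001]: 1111  = hex F
  rows 8-11 [a,b,c=010]: 0101  = hex 5
  rows 12-15 [a,b,c=011]: 0101  = hex 5
  rows 16-19 [a,b,c=100]: 1111  = hex F
  rows 20-23 [a,b,c=101]: 1111  = hex F
  rows 24-27 [a,b,c=110]: 0000  = hex 0
  rows 28-31 [a,b,c=111]: 0000  = hex 0
Output column (row 0 .. row 31) = 11111111010101011111111100000000
Output column grouped in 4s = 1111 1111 0101 0101 1111 1111 0000 0000 = 0xFF55FF00
Convert to decimal digit by digit (value = value*16 + digit):
  F -> 15
  15*16 + 15 (F) = 255
  255*16 + 5 = 4085
  4085*16 + 5 = 65365
  65365*16 + 15 (F) = 1045855
  1045855*16 + 15 (F) = 16733695
  16733695*16 + 0 = 267739120
  267739120*16 + 0 = 4283825920
Decimal = 4283825920

4283825920


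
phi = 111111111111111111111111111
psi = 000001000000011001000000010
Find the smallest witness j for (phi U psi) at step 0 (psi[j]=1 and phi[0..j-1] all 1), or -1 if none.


(phi U psi) at 0: need smallest j with psi[j]=1 and phi[i]=1 for all i in [0,j).
Scan from step 0:
  step 0: phi=1, psi=0 -> continue
  step 1: phi=1, psi=0 -> continue
  step 2: phi=1, psi=0 -> continue
  step 3: phi=1, psi=0 -> continue
  step 5: psi=1 and phi held for [0,5) -> witness found
Witness step = 5

5


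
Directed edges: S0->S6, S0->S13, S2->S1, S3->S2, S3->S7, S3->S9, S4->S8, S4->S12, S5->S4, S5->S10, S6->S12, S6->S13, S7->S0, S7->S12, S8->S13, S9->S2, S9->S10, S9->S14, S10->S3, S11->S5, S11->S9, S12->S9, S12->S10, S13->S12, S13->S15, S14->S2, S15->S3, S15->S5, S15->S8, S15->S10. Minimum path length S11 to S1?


BFS layer-by-layer from S11:
  dist 0: {S11}
  dist 1: {S5, S9}
  dist 2: {S2, S4, S10, S14}
  dist 3: {S1, S3, S8, S12}
  -> S1 reached at distance 3
Shortest path length = 3

3


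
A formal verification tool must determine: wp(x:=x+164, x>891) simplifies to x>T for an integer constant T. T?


Formula: wp(x:=E, P) = P[E/x] (substitute E for x in postcondition)
Step 1: Postcondition: x>891
Step 2: Substitute x+164 for x: x+164>891
Step 3: Solve for x: x > 891-164 = 727

727


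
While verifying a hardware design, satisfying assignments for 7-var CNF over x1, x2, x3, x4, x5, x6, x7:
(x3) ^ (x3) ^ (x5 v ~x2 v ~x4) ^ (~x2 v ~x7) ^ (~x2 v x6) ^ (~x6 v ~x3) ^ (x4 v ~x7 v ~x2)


CNF with 7 clauses over 7 vars (128 assignments).
An assignment satisfies CNF iff every clause has >=1 true literal.
Check each row (bits = x1,x2,x3,x4,x5,x6,x7; clause T/F shown):
  row 0 [0000000]: clauses=FFTTTTT -> 0
  row 1 [0000001]: clauses=FFTTTTT -> 0
  row 2 [0000010]: clauses=FFTTTTT -> 0
  row 3 [0000011]: clauses=FFTTTTT -> 0
  row 4 [0000100]: clauses=FFTTTTT -> 0
  (every remaining row is evaluated the same way; all 128 results are listed next)
Full result column, 8 rows per line (x1,x2,x3,x4 fixed per line; x5,x6,x7 runs 000..111 left to right):
  rows 0-7 [x1,x2,x3,x4=0000]: 00000000  (ones: 0)
  rows 8-15 [x1,x2,x3,x4=0001]: 00000000  (ones: 0)
  rows 16-23 [x1,x2,x3,x4=0010]: 11001100  (ones: 4)
  rows 24-31 [x1,x2,x3,x4=0011]: 11001100  (ones: 4)
  rows 32-39 [x1,x2,x3,x4=0100]: 00000000  (ones: 0)
  rows 40-47 [x1,x2,x3,x4=0101]: 00000000  (ones: 0)
  rows 48-55 [x1,x2,x3,x4=0110]: 00000000  (ones: 0)
  rows 56-63 [x1,x2,x3,x4=0111]: 00000000  (ones: 0)
  rows 64-71 [x1,x2,x3,x4=1000]: 00000000  (ones: 0)
  rows 72-79 [x1,x2,x3,x4=1001]: 00000000  (ones: 0)
  rows 80-87 [x1,x2,x3,x4=1010]: 11001100  (ones: 4)
  rows 88-95 [x1,x2,x3,x4=1011]: 11001100  (ones: 4)
  rows 96-103 [x1,x2,x3,x4=1100]: 00000000  (ones: 0)
  rows 104-111 [x1,x2,x3,x4=1101]: 00000000  (ones: 0)
  rows 112-119 [x1,x2,x3,x4=1110]: 00000000  (ones: 0)
  rows 120-127 [x1,x2,x3,x4=1111]: 00000000  (ones: 0)
Satisfying assignments = 0+0+4+4+0+0+0+0+0+0+4+4+0+0+0+0 = 16

16


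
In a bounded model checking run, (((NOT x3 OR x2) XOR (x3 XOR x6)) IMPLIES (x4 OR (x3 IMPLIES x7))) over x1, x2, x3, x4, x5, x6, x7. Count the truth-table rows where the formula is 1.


Formula: (((NOT x3 OR x2) XOR (x3 XOR x6)) IMPLIES (x4 OR (x3 IMPLIES x7))) over 7 vars (128 rows)
Evaluate each row (x1, x2, x3, x4, x5, x6, x7 as bits, MSB first):
  row 0 [0000000]: (((NOT 0 OR 0) XOR (0 XOR 0)) IMPLIES (0 OR (0 IMPLIES 0))) -> 1
  row 1 [0000001]: (((NOT 0 OR 0) XOR (0 XOR 0)) IMPLIES (0 OR (0 IMPLIES 1))) -> 1
  row 2 [0000010]: (((NOT 0 OR 0) XOR (0 XOR 1)) IMPLIES (0 OR (0 IMPLIES 0))) -> 1
  row 3 [0000011]: (((NOT 0 OR 0) XOR (0 XOR 1)) IMPLIES (0 OR (0 IMPLIES 1))) -> 1
  row 4 [0000100]: (((NOT 0 OR 0) XOR (0 XOR 0)) IMPLIES (0 OR (0 IMPLIES 0))) -> 1
  (every remaining row is evaluated the same way; all 128 results are listed next)
Full result column, 8 rows per line (x1,x2,x3,x4 fixed per line; x5,x6,x7 runs 000..111 left to right):
  rows 0-7 [x1,x2,x3,x4=0000]: 11111111  (ones: 8)
  rows 8-15 [x1,x2,x3,x4=0001]: 11111111  (ones: 8)
  rows 16-23 [x1,x2,x3,x4=0010]: 01110111  (ones: 6)
  rows 24-31 [x1,x2,x3,x4=0011]: 11111111  (ones: 8)
  rows 32-39 [x1,x2,x3,x4=0100]: 11111111  (ones: 8)
  rows 40-47 [x1,x2,x3,x4=0101]: 11111111  (ones: 8)
  rows 48-55 [x1,x2,x3,x4=0110]: 11011101  (ones: 6)
  rows 56-63 [x1,x2,x3,x4=0111]: 11111111  (ones: 8)
  rows 64-71 [x1,x2,x3,x4=1000]: 11111111  (ones: 8)
  rows 72-79 [x1,x2,x3,x4=1001]: 11111111  (ones: 8)
  rows 80-87 [x1,x2,x3,x4=1010]: 01110111  (ones: 6)
  rows 88-95 [x1,x2,x3,x4=1011]: 11111111  (ones: 8)
  rows 96-103 [x1,x2,x3,x4=1100]: 11111111  (ones: 8)
  rows 104-111 [x1,x2,x3,x4=1101]: 11111111  (ones: 8)
  rows 112-119 [x1,x2,x3,x4=1110]: 11011101  (ones: 6)
  rows 120-127 [x1,x2,x3,x4=1111]: 11111111  (ones: 8)
Count of 1-rows = 8+8+6+8+8+8+6+8+8+8+6+8+8+8+6+8 = 120

120


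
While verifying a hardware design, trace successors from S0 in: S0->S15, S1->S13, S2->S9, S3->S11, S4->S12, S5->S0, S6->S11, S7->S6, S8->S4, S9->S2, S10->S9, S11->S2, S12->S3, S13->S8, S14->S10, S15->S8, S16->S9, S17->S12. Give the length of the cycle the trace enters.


Trace from S0 until a state repeats:
  S0 -> S15 -> S8 -> S4 -> S12 -> S3 -> S11 -> S2 -> S9 -> S2
S2 first seen at step 7, revisited at step 9.
Cycle length = 9 - 7 = 2

2


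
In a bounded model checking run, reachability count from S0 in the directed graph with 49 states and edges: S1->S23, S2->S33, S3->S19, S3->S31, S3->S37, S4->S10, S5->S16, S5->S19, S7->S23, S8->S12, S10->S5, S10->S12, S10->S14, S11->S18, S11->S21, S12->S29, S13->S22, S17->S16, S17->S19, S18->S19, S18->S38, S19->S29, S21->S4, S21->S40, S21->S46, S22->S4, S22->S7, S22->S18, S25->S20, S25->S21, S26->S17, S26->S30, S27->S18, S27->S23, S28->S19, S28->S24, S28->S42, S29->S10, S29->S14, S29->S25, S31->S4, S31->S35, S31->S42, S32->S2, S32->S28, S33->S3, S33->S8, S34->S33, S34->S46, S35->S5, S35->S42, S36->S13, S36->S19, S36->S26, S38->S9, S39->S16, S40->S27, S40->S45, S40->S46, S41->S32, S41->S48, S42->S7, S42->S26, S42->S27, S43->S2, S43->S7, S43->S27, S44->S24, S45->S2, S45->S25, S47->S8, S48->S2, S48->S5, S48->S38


BFS from S0:
  layer 0: {S0}
Reachable set: {S0}
Count = 1

1


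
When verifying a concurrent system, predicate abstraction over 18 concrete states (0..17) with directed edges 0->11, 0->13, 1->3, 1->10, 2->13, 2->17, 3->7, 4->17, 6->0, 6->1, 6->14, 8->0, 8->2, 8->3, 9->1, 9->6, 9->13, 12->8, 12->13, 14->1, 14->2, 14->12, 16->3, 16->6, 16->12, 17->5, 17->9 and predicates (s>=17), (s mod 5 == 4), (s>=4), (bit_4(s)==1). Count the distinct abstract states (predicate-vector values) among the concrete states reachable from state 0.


BFS from 0:
Concrete reachable: {0, 11, 13}
Abstract via predicates (s>=17), (s mod 5 == 4), (s>=4), (bit_4(s)==1):
  (0,0,0,0) <- {0}
  (0,0,1,0) <- {11, 13}
Distinct abstract states = 2

2


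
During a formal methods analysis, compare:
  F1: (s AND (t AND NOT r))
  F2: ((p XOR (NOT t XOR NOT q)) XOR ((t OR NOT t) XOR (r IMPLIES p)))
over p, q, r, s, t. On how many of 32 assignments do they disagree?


F1 = (s AND (t AND NOT r))
F2 = ((p XOR (NOT t XOR NOT q)) XOR ((t OR NOT t) XOR (r IMPLIES p)))
Evaluate both on each of 32 rows (bits = p,q,r,s,t):
  row 0 [00000]: F1=0 F2=0 -> 0
  row 1 [00001]: F1=0 F2=1 (differ) -> 1
  row 2 [00010]: F1=0 F2=0 -> 0
  row 3 [00011]: F1=1 F2=1 -> 0
  row 4 [00100]: F1=0 F2=1 (differ) -> 1
  row 5 [00101]: F1=0 F2=0 -> 0
  row 6 [00110]: F1=0 F2=1 (differ) -> 1
  row 7 [00111]: F1=0 F2=0 -> 0
  row 8 [01000]: F1=0 F2=1 (differ) -> 1
  row 9 [01001]: F1=0 F2=0 -> 0
  row 10 [01010]: F1=0 F2=1 (differ) -> 1
  row 11 [01011]: F1=1 F2=0 (differ) -> 1
  row 12 [01100]: F1=0 F2=0 -> 0
  row 13 [01101]: F1=0 F2=1 (differ) -> 1
  row 14 [01110]: F1=0 F2=0 -> 0
  row 15 [01111]: F1=0 F2=1 (differ) -> 1
  row 16 [10000]: F1=0 F2=1 (differ) -> 1
  row 17 [10001]: F1=0 F2=0 -> 0
  row 18 [10010]: F1=0 F2=1 (differ) -> 1
  row 19 [10011]: F1=1 F2=0 (differ) -> 1
  row 20 [10100]: F1=0 F2=1 (differ) -> 1
  row 21 [10101]: F1=0 F2=0 -> 0
  row 22 [10110]: F1=0 F2=1 (differ) -> 1
  row 23 [10111]: F1=0 F2=0 -> 0
  row 24 [11000]: F1=0 F2=0 -> 0
  row 25 [11001]: F1=0 F2=1 (differ) -> 1
  row 26 [11010]: F1=0 F2=0 -> 0
  row 27 [11011]: F1=1 F2=1 -> 0
  row 28 [11100]: F1=0 F2=0 -> 0
  row 29 [11101]: F1=0 F2=1 (differ) -> 1
  row 30 [11110]: F1=0 F2=0 -> 0
  row 31 [11111]: F1=0 F2=1 (differ) -> 1
Full result column, 8 rows per line (p,q fixed per line; r,s,t runs 000..111 left to right):
  rows 0-7 [p,q=00]: 01001010  (ones: 3)
  rows 8-15 [p,q=01]: 10110101  (ones: 5)
  rows 16-23 [p,q=10]: 10111010  (ones: 5)
  rows 24-31 [p,q=11]: 01000101  (ones: 3)
Disagreements = 3+5+5+3 = 16

16


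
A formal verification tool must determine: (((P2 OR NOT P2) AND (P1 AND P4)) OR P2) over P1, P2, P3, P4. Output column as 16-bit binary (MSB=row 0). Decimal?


Formula: (((P2 OR NOT P2) AND (P1 AND P4)) OR P2) over P1, P2, P3, P4 (16 rows)
Evaluate each row (bits = P1,P2,P3,P4, MSB first):
  row 0 [0000]: (((0 OR NOT 0) AND (0 AND 0)) OR 0) -> 0
  row 1 [0001]: (((0 OR NOT 0) AND (0 AND 1)) OR 0) -> 0
  row 2 [0010]: (((0 OR NOT 0) AND (0 AND 0)) OR 0) -> 0
  row 3 [0011]: (((0 OR NOT 0) AND (0 AND 1)) OR 0) -> 0
  row 4 [0100]: (((1 OR NOT 1) AND (0 AND 0)) OR 1) -> 1
  row 5 [0101]: (((1 OR NOT 1) AND (0 AND 1)) OR 1) -> 1
  row 6 [0110]: (((1 OR NOT 1) AND (0 AND 0)) OR 1) -> 1
  row 7 [0111]: (((1 OR NOT 1) AND (0 AND 1)) OR 1) -> 1
  row 8 [1000]: (((0 OR NOT 0) AND (1 AND 0)) OR 0) -> 0
  row 9 [1001]: (((0 OR NOT 0) AND (1 AND 1)) OR 0) -> 1
  row 10 [1010]: (((0 OR NOT 0) AND (1 AND 0)) OR 0) -> 0
  row 11 [1011]: (((0 OR NOT 0) AND (1 AND 1)) OR 0) -> 1
  row 12 [1100]: (((1 OR NOT 1) AND (1 AND 0)) OR 1) -> 1
  row 13 [1101]: (((1 OR NOT 1) AND (1 AND 1)) OR 1) -> 1
  row 14 [1110]: (((1 OR NOT 1) AND (1 AND 0)) OR 1) -> 1
  row 15 [1111]: (((1 OR NOT 1) AND (1 AND 1)) OR 1) -> 1
Full result column, 4 rows per line (P1,P2 fixed per line; P3,P4 runs 00..11 left to right):
  rows 0-3 [P1,P2=00]: 0000  = hex 0
  rows 4-7 [P1,P2=01]: 1111  = hex F
  rows 8-11 [P1,P2=10]: 0101  = hex 5
  rows 12-15 [P1,P2=11]: 1111  = hex F
Output column (row 0 .. row 15) = 0000111101011111
Output column grouped in 4s = 0000 1111 0101 1111 = 0x0F5F
Convert to decimal digit by digit (value = value*16 + digit):
  0 -> 0
  0*16 + 15 (F) = 15
  15*16 + 5 = 245
  245*16 + 15 (F) = 3935
Decimal = 3935

3935


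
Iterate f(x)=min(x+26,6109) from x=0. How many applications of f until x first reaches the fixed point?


Step 1: x=0, cap=6109, increment=26
Step 2: x grows by 26 each step until capped at 6109; fixed point is x=6109
Step 3: iterations = ceil(6109/26) = 235

235


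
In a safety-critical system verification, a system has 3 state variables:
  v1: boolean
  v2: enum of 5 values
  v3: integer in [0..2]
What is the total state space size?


State space = product of domain sizes of all variables.
Domain sizes:
  v1 (boolean): 2
  v2 (enum of 5 values): 5
  v3 (integer in [0..2]): 3
Product = 2 * 5 * 3 = 30

30


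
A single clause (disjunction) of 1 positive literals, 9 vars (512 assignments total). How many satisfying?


Step 1: Total=2^9=512
Step 2: Unsat when all 1 false: 2^8=256
Step 3: Sat=512-256=256

256


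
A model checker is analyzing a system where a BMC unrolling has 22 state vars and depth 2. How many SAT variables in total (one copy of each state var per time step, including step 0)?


BMC unrolls to depth k, creating one copy of each state var for steps 0..k.
Step count = 2 + 1 = 3 (steps 0 through 2)
Vars per step = 22
Total = 22 * 3 = 66

66


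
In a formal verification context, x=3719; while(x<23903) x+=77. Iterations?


Step 1: x goes from 3719 toward 23903 by 77; the body runs while x<23903, so iterations = ceil((bound-start)/step)
Step 2: Distance=20184
Step 3: ceil(20184/77)=263

263


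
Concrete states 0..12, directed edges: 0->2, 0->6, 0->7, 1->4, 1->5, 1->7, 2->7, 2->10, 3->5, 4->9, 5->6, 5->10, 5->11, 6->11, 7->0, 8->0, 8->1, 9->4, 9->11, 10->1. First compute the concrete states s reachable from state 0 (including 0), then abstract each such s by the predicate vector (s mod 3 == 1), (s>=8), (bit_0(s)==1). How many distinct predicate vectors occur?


BFS from 0:
Concrete reachable: {0, 1, 2, 4, 5, 6, 7, 9, 10, 11}
Abstract via predicates (s mod 3 == 1), (s>=8), (bit_0(s)==1):
  (0,0,0) <- {0, 2, 6}
  (0,0,1) <- {5}
  (0,1,1) <- {9, 11}
  (1,0,0) <- {4}
  (1,0,1) <- {1, 7}
  (1,1,0) <- {10}
Distinct abstract states = 6

6


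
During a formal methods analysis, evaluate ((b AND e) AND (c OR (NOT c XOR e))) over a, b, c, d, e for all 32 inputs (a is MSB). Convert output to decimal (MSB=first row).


Formula: ((b AND e) AND (c OR (NOT c XOR e))) over a, b, c, d, e (32 rows)
Evaluate each row (bits = a,b,c,d,e, MSB first):
  row 0 [00000]: ((0 AND 0) AND (0 OR (NOT 0 XOR 0))) -> 0
  row 1 [00001]: ((0 AND 1) AND (0 OR (NOT 0 XOR 1))) -> 0
  row 2 [00010]: ((0 AND 0) AND (0 OR (NOT 0 XOR 0))) -> 0
  row 3 [00011]: ((0 AND 1) AND (0 OR (NOT 0 XOR 1))) -> 0
  row 4 [00100]: ((0 AND 0) AND (1 OR (NOT 1 XOR 0))) -> 0
  row 5 [00101]: ((0 AND 1) AND (1 OR (NOT 1 XOR 1))) -> 0
  row 6 [00110]: ((0 AND 0) AND (1 OR (NOT 1 XOR 0))) -> 0
  row 7 [00111]: ((0 AND 1) AND (1 OR (NOT 1 XOR 1))) -> 0
  row 8 [01000]: ((1 AND 0) AND (0 OR (NOT 0 XOR 0))) -> 0
  row 9 [01001]: ((1 AND 1) AND (0 OR (NOT 0 XOR 1))) -> 0
  row 10 [01010]: ((1 AND 0) AND (0 OR (NOT 0 XOR 0))) -> 0
  row 11 [01011]: ((1 AND 1) AND (0 OR (NOT 0 XOR 1))) -> 0
  row 12 [01100]: ((1 AND 0) AND (1 OR (NOT 1 XOR 0))) -> 0
  row 13 [01101]: ((1 AND 1) AND (1 OR (NOT 1 XOR 1))) -> 1
  row 14 [01110]: ((1 AND 0) AND (1 OR (NOT 1 XOR 0))) -> 0
  row 15 [01111]: ((1 AND 1) AND (1 OR (NOT 1 XOR 1))) -> 1
  row 16 [10000]: ((0 AND 0) AND (0 OR (NOT 0 XOR 0))) -> 0
  row 17 [10001]: ((0 AND 1) AND (0 OR (NOT 0 XOR 1))) -> 0
  row 18 [10010]: ((0 AND 0) AND (0 OR (NOT 0 XOR 0))) -> 0
  row 19 [10011]: ((0 AND 1) AND (0 OR (NOT 0 XOR 1))) -> 0
  row 20 [10100]: ((0 AND 0) AND (1 OR (NOT 1 XOR 0))) -> 0
  row 21 [10101]: ((0 AND 1) AND (1 OR (NOT 1 XOR 1))) -> 0
  row 22 [10110]: ((0 AND 0) AND (1 OR (NOT 1 XOR 0))) -> 0
  row 23 [10111]: ((0 AND 1) AND (1 OR (NOT 1 XOR 1))) -> 0
  row 24 [11000]: ((1 AND 0) AND (0 OR (NOT 0 XOR 0))) -> 0
  row 25 [11001]: ((1 AND 1) AND (0 OR (NOT 0 XOR 1))) -> 0
  row 26 [11010]: ((1 AND 0) AND (0 OR (NOT 0 XOR 0))) -> 0
  row 27 [11011]: ((1 AND 1) AND (0 OR (NOT 0 XOR 1))) -> 0
  row 28 [11100]: ((1 AND 0) AND (1 OR (NOT 1 XOR 0))) -> 0
  row 29 [11101]: ((1 AND 1) AND (1 OR (NOT 1 XOR 1))) -> 1
  row 30 [11110]: ((1 AND 0) AND (1 OR (NOT 1 XOR 0))) -> 0
  row 31 [11111]: ((1 AND 1) AND (1 OR (NOT 1 XOR 1))) -> 1
Full result column, 4 rows per line (a,b,c fixed per line; d,e runs 00..11 left to right):
  rows 0-3 [a,b,c=000]: 0000  = hex 0
  rows 4-7 [a,b,c=001]: 0000  = hex 0
  rows 8-11 [a,b,c=010]: 0000  = hex 0
  rows 12-15 [a,b,c=011]: 0101  = hex 5
  rows 16-19 [a,b,c=100]: 0000  = hex 0
  rows 20-23 [a,b,c=101]: 0000  = hex 0
  rows 24-27 [a,b,c=110]: 0000  = hex 0
  rows 28-31 [a,b,c=111]: 0101  = hex 5
Output column (row 0 .. row 31) = 00000000000001010000000000000101
Output column grouped in 4s = 0000 0000 0000 0101 0000 0000 0000 0101 = 0x00050005
Convert to decimal digit by digit (value = value*16 + digit):
  0 -> 0
  0*16 + 0 = 0
  0*16 + 0 = 0
  0*16 + 5 = 5
  5*16 + 0 = 80
  80*16 + 0 = 1280
  1280*16 + 0 = 20480
  20480*16 + 5 = 327685
Decimal = 327685

327685


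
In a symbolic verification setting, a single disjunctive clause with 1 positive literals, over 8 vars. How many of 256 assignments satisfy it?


Step 1: Total=2^8=256
Step 2: Unsat when all 1 false: 2^7=128
Step 3: Sat=256-128=128

128


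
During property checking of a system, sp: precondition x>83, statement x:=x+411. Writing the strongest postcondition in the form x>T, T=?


Formula: sp(P, x:=E) = exists old_x. (x = E[old_x/x]) AND P[old_x/x] (old_x is the value of x before the assignment; eliminate old_x by solving x = E[old_x/x] for old_x)
Step 1: Precondition P: x>83, i.e. old_x > 83
Step 2: Assignment gives x = old_x + 411, so old_x = x - 411
Step 3: Substitute into P: x - 411 > 83
Step 4: Simplify: x > 83+411 = 494

494


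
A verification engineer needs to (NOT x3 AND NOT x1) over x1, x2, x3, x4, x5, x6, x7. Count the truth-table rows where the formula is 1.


Formula: (NOT x3 AND NOT x1) over 7 vars (128 rows)
Evaluate each row (x1, x2, x3, x4, x5, x6, x7 as bits, MSB first):
  row 0 [0000000]: (NOT 0 AND NOT 0) -> 1
  row 1 [0000001]: (NOT 0 AND NOT 0) -> 1
  row 2 [0000010]: (NOT 0 AND NOT 0) -> 1
  row 3 [0000011]: (NOT 0 AND NOT 0) -> 1
  row 4 [0000100]: (NOT 0 AND NOT 0) -> 1
  (every remaining row is evaluated the same way; all 128 results are listed next)
Full result column, 8 rows per line (x1,x2,x3,x4 fixed per line; x5,x6,x7 runs 000..111 left to right):
  rows 0-7 [x1,x2,x3,x4=0000]: 11111111  (ones: 8)
  rows 8-15 [x1,x2,x3,x4=0001]: 11111111  (ones: 8)
  rows 16-23 [x1,x2,x3,x4=0010]: 00000000  (ones: 0)
  rows 24-31 [x1,x2,x3,x4=0011]: 00000000  (ones: 0)
  rows 32-39 [x1,x2,x3,x4=0100]: 11111111  (ones: 8)
  rows 40-47 [x1,x2,x3,x4=0101]: 11111111  (ones: 8)
  rows 48-55 [x1,x2,x3,x4=0110]: 00000000  (ones: 0)
  rows 56-63 [x1,x2,x3,x4=0111]: 00000000  (ones: 0)
  rows 64-71 [x1,x2,x3,x4=1000]: 00000000  (ones: 0)
  rows 72-79 [x1,x2,x3,x4=1001]: 00000000  (ones: 0)
  rows 80-87 [x1,x2,x3,x4=1010]: 00000000  (ones: 0)
  rows 88-95 [x1,x2,x3,x4=1011]: 00000000  (ones: 0)
  rows 96-103 [x1,x2,x3,x4=1100]: 00000000  (ones: 0)
  rows 104-111 [x1,x2,x3,x4=1101]: 00000000  (ones: 0)
  rows 112-119 [x1,x2,x3,x4=1110]: 00000000  (ones: 0)
  rows 120-127 [x1,x2,x3,x4=1111]: 00000000  (ones: 0)
Count of 1-rows = 8+8+0+0+8+8+0+0+0+0+0+0+0+0+0+0 = 32

32


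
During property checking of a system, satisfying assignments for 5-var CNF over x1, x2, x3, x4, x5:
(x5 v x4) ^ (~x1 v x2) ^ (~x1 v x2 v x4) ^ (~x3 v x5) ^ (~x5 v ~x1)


CNF with 5 clauses over 5 vars (32 assignments).
An assignment satisfies CNF iff every clause has >=1 true literal.
Check each row (bits = x1,x2,x3,x4,x5; clause T/F shown):
  row 0 [00000]: clauses=FTTTT -> 0
  row 1 [00001]: clauses=TTTTT -> 1
  row 2 [00010]: clauses=TTTTT -> 1
  row 3 [00011]: clauses=TTTTT -> 1
  row 4 [00100]: clauses=FTTFT -> 0
  row 5 [00101]: clauses=TTTTT -> 1
  row 6 [00110]: clauses=TTTFT -> 0
  row 7 [00111]: clauses=TTTTT -> 1
  row 8 [01000]: clauses=FTTTT -> 0
  row 9 [01001]: clauses=TTTTT -> 1
  row 10 [01010]: clauses=TTTTT -> 1
  row 11 [01011]: clauses=TTTTT -> 1
  row 12 [01100]: clauses=FTTFT -> 0
  row 13 [01101]: clauses=TTTTT -> 1
  row 14 [01110]: clauses=TTTFT -> 0
  row 15 [01111]: clauses=TTTTT -> 1
  row 16 [10000]: clauses=FFFTT -> 0
  row 17 [10001]: clauses=TFFTF -> 0
  row 18 [10010]: clauses=TFTTT -> 0
  row 19 [10011]: clauses=TFTTF -> 0
  row 20 [10100]: clauses=FFFFT -> 0
  row 21 [10101]: clauses=TFFTF -> 0
  row 22 [10110]: clauses=TFTFT -> 0
  row 23 [10111]: clauses=TFTTF -> 0
  row 24 [11000]: clauses=FTTTT -> 0
  row 25 [11001]: clauses=TTTTF -> 0
  row 26 [11010]: clauses=TTTTT -> 1
  row 27 [11011]: clauses=TTTTF -> 0
  row 28 [11100]: clauses=FTTFT -> 0
  row 29 [11101]: clauses=TTTTF -> 0
  row 30 [11110]: clauses=TTTFT -> 0
  row 31 [11111]: clauses=TTTTF -> 0
Full result column, 8 rows per line (x1,x2 fixed per line; x3,x4,x5 runs 000..111 left to right):
  rows 0-7 [x1,x2=00]: 01110101  (ones: 5)
  rows 8-15 [x1,x2=01]: 01110101  (ones: 5)
  rows 16-23 [x1,x2=10]: 00000000  (ones: 0)
  rows 24-31 [x1,x2=11]: 00100000  (ones: 1)
Satisfying assignments = 5+5+0+1 = 11

11


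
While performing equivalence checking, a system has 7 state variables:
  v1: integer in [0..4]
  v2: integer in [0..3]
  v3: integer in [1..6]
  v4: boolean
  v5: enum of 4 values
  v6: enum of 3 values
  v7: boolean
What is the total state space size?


State space = product of domain sizes of all variables.
Domain sizes:
  v1 (integer in [0..4]): 5
  v2 (integer in [0..3]): 4
  v3 (integer in [1..6]): 6
  v4 (boolean): 2
  v5 (enum of 4 values): 4
  v6 (enum of 3 values): 3
  v7 (boolean): 2
Product = 5 * 4 * 6 * 2 * 4 * 3 * 2 = 5760

5760


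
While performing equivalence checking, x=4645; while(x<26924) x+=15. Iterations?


Step 1: x goes from 4645 toward 26924 by 15; the body runs while x<26924, so iterations = ceil((bound-start)/step)
Step 2: Distance=22279
Step 3: ceil(22279/15)=1486

1486


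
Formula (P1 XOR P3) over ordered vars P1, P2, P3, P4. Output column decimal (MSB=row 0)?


Formula: (P1 XOR P3) over P1, P2, P3, P4 (16 rows)
Evaluate each row (bits = P1,P2,P3,P4, MSB first):
  row 0 [0000]: (0 XOR 0) -> 0
  row 1 [0001]: (0 XOR 0) -> 0
  row 2 [0010]: (0 XOR 1) -> 1
  row 3 [0011]: (0 XOR 1) -> 1
  row 4 [0100]: (0 XOR 0) -> 0
  row 5 [0101]: (0 XOR 0) -> 0
  row 6 [0110]: (0 XOR 1) -> 1
  row 7 [0111]: (0 XOR 1) -> 1
  row 8 [1000]: (1 XOR 0) -> 1
  row 9 [1001]: (1 XOR 0) -> 1
  row 10 [1010]: (1 XOR 1) -> 0
  row 11 [1011]: (1 XOR 1) -> 0
  row 12 [1100]: (1 XOR 0) -> 1
  row 13 [1101]: (1 XOR 0) -> 1
  row 14 [1110]: (1 XOR 1) -> 0
  row 15 [1111]: (1 XOR 1) -> 0
Full result column, 4 rows per line (P1,P2 fixed per line; P3,P4 runs 00..11 left to right):
  rows 0-3 [P1,P2=00]: 0011  = hex 3
  rows 4-7 [P1,P2=01]: 0011  = hex 3
  rows 8-11 [P1,P2=10]: 1100  = hex C
  rows 12-15 [P1,P2=11]: 1100  = hex C
Output column (row 0 .. row 15) = 0011001111001100
Output column grouped in 4s = 0011 0011 1100 1100 = 0x33CC
Convert to decimal digit by digit (value = value*16 + digit):
  3 -> 3
  3*16 + 3 = 51
  51*16 + 12 (C) = 828
  828*16 + 12 (C) = 13260
Decimal = 13260

13260


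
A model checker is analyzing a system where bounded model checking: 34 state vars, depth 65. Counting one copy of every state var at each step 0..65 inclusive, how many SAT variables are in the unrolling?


BMC unrolls to depth k, creating one copy of each state var for steps 0..k.
Step count = 65 + 1 = 66 (steps 0 through 65)
Vars per step = 34
Total = 34 * 66 = 2244

2244


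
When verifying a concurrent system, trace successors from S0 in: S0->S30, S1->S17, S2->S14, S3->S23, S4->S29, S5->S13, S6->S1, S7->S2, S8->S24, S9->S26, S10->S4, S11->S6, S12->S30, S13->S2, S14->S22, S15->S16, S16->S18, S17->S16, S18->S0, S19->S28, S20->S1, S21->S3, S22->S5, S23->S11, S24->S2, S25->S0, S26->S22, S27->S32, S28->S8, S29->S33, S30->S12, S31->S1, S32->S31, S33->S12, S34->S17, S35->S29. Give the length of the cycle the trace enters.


Trace from S0 until a state repeats:
  S0 -> S30 -> S12 -> S30
S30 first seen at step 1, revisited at step 3.
Cycle length = 3 - 1 = 2

2


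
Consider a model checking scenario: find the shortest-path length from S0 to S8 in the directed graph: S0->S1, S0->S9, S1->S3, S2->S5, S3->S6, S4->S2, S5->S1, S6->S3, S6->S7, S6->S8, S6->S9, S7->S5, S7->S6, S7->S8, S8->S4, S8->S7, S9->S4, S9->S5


BFS layer-by-layer from S0:
  dist 0: {S0}
  dist 1: {S1, S9}
  dist 2: {S3, S4, S5}
  dist 3: {S2, S6}
  dist 4: {S7, S8}
  -> S8 reached at distance 4
Shortest path length = 4

4


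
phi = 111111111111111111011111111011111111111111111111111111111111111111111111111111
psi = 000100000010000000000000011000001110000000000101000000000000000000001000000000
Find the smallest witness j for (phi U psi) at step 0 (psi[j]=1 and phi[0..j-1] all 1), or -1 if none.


(phi U psi) at 0: need smallest j with psi[j]=1 and phi[i]=1 for all i in [0,j).
Scan from step 0:
  step 0: phi=1, psi=0 -> continue
  step 1: phi=1, psi=0 -> continue
  step 2: phi=1, psi=0 -> continue
  step 3: psi=1 and phi held for [0,3) -> witness found
Witness step = 3

3


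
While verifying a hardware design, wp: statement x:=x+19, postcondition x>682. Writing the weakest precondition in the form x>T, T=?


Formula: wp(x:=E, P) = P[E/x] (substitute E for x in postcondition)
Step 1: Postcondition: x>682
Step 2: Substitute x+19 for x: x+19>682
Step 3: Solve for x: x > 682-19 = 663

663


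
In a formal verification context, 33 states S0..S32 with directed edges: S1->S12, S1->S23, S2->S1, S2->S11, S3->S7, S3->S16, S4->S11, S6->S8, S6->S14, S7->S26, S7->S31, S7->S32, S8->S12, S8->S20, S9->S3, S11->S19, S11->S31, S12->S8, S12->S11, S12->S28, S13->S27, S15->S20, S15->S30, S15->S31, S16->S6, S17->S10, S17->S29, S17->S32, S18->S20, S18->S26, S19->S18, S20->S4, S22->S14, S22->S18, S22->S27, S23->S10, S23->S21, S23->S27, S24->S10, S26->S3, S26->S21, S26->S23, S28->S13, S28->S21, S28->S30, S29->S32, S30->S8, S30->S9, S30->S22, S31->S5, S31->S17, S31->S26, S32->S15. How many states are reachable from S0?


BFS from S0:
  layer 0: {S0}
Reachable set: {S0}
Count = 1

1


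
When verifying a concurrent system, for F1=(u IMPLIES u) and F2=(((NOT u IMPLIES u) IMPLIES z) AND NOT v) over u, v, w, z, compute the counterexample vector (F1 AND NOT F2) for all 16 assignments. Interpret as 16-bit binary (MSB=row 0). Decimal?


F1 = (u IMPLIES u)
F2 = (((NOT u IMPLIES u) IMPLIES z) AND NOT v)
Counterexample to F1=>F2 is where F1=1 and F2=0.
Evaluate each row (bits = u,v,w,z, MSB first):
  row 0 [0000]: F1=1 F2=1 -> F1&~F2 -> 0
  row 1 [0001]: F1=1 F2=1 -> F1&~F2 -> 0
  row 2 [0010]: F1=1 F2=1 -> F1&~F2 -> 0
  row 3 [0011]: F1=1 F2=1 -> F1&~F2 -> 0
  row 4 [0100]: F1=1 F2=0 -> F1&~F2 -> 1
  row 5 [0101]: F1=1 F2=0 -> F1&~F2 -> 1
  row 6 [0110]: F1=1 F2=0 -> F1&~F2 -> 1
  row 7 [0111]: F1=1 F2=0 -> F1&~F2 -> 1
  row 8 [1000]: F1=1 F2=0 -> F1&~F2 -> 1
  row 9 [1001]: F1=1 F2=1 -> F1&~F2 -> 0
  row 10 [1010]: F1=1 F2=0 -> F1&~F2 -> 1
  row 11 [1011]: F1=1 F2=1 -> F1&~F2 -> 0
  row 12 [1100]: F1=1 F2=0 -> F1&~F2 -> 1
  row 13 [1101]: F1=1 F2=0 -> F1&~F2 -> 1
  row 14 [1110]: F1=1 F2=0 -> F1&~F2 -> 1
  row 15 [1111]: F1=1 F2=0 -> F1&~F2 -> 1
Full result column, 4 rows per line (u,v fixed per line; w,z runs 00..11 left to right):
  rows 0-3 [u,v=00]: 0000  = hex 0
  rows 4-7 [u,v=01]: 1111  = hex F
  rows 8-11 [u,v=10]: 1010  = hex A
  rows 12-15 [u,v=11]: 1111  = hex F
Counterexample vector (row 0 .. row 15) = 0000111110101111
Output column grouped in 4s = 0000 1111 1010 1111 = 0x0FAF
Convert to decimal digit by digit (value = value*16 + digit):
  0 -> 0
  0*16 + 15 (F) = 15
  15*16 + 10 (A) = 250
  250*16 + 15 (F) = 4015
Decimal = 4015

4015


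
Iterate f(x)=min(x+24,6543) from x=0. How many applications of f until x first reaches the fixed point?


Step 1: x=0, cap=6543, increment=24
Step 2: x grows by 24 each step until capped at 6543; fixed point is x=6543
Step 3: iterations = ceil(6543/24) = 273

273


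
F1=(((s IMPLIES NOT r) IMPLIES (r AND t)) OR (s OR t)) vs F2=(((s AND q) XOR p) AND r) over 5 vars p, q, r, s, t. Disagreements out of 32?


F1 = (((s IMPLIES NOT r) IMPLIES (r AND t)) OR (s OR t))
F2 = (((s AND q) XOR p) AND r)
Evaluate both on each of 32 rows (bits = p,q,r,s,t):
  row 0 [00000]: F1=0 F2=0 -> 0
  row 1 [00001]: F1=1 F2=0 (differ) -> 1
  row 2 [00010]: F1=1 F2=0 (differ) -> 1
  row 3 [00011]: F1=1 F2=0 (differ) -> 1
  row 4 [00100]: F1=0 F2=0 -> 0
  row 5 [00101]: F1=1 F2=0 (differ) -> 1
  row 6 [00110]: F1=1 F2=0 (differ) -> 1
  row 7 [00111]: F1=1 F2=0 (differ) -> 1
  row 8 [01000]: F1=0 F2=0 -> 0
  row 9 [01001]: F1=1 F2=0 (differ) -> 1
  row 10 [01010]: F1=1 F2=0 (differ) -> 1
  row 11 [01011]: F1=1 F2=0 (differ) -> 1
  row 12 [01100]: F1=0 F2=0 -> 0
  row 13 [01101]: F1=1 F2=0 (differ) -> 1
  row 14 [01110]: F1=1 F2=1 -> 0
  row 15 [01111]: F1=1 F2=1 -> 0
  row 16 [10000]: F1=0 F2=0 -> 0
  row 17 [10001]: F1=1 F2=0 (differ) -> 1
  row 18 [10010]: F1=1 F2=0 (differ) -> 1
  row 19 [10011]: F1=1 F2=0 (differ) -> 1
  row 20 [10100]: F1=0 F2=1 (differ) -> 1
  row 21 [10101]: F1=1 F2=1 -> 0
  row 22 [10110]: F1=1 F2=1 -> 0
  row 23 [10111]: F1=1 F2=1 -> 0
  row 24 [11000]: F1=0 F2=0 -> 0
  row 25 [11001]: F1=1 F2=0 (differ) -> 1
  row 26 [11010]: F1=1 F2=0 (differ) -> 1
  row 27 [11011]: F1=1 F2=0 (differ) -> 1
  row 28 [11100]: F1=0 F2=1 (differ) -> 1
  row 29 [11101]: F1=1 F2=1 -> 0
  row 30 [11110]: F1=1 F2=0 (differ) -> 1
  row 31 [11111]: F1=1 F2=0 (differ) -> 1
Full result column, 8 rows per line (p,q fixed per line; r,s,t runs 000..111 left to right):
  rows 0-7 [p,q=00]: 01110111  (ones: 6)
  rows 8-15 [p,q=01]: 01110100  (ones: 4)
  rows 16-23 [p,q=10]: 01111000  (ones: 4)
  rows 24-31 [p,q=11]: 01111011  (ones: 6)
Disagreements = 6+4+4+6 = 20

20


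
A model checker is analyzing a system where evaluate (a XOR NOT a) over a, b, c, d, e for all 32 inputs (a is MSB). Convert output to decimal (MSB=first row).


Formula: (a XOR NOT a) over a, b, c, d, e (32 rows)
Evaluate each row (bits = a,b,c,d,e, MSB first):
  row 0 [00000]: (0 XOR NOT 0) -> 1
  row 1 [00001]: (0 XOR NOT 0) -> 1
  row 2 [00010]: (0 XOR NOT 0) -> 1
  row 3 [00011]: (0 XOR NOT 0) -> 1
  row 4 [00100]: (0 XOR NOT 0) -> 1
  row 5 [00101]: (0 XOR NOT 0) -> 1
  row 6 [00110]: (0 XOR NOT 0) -> 1
  row 7 [00111]: (0 XOR NOT 0) -> 1
  row 8 [01000]: (0 XOR NOT 0) -> 1
  row 9 [01001]: (0 XOR NOT 0) -> 1
  row 10 [01010]: (0 XOR NOT 0) -> 1
  row 11 [01011]: (0 XOR NOT 0) -> 1
  row 12 [01100]: (0 XOR NOT 0) -> 1
  row 13 [01101]: (0 XOR NOT 0) -> 1
  row 14 [01110]: (0 XOR NOT 0) -> 1
  row 15 [01111]: (0 XOR NOT 0) -> 1
  row 16 [10000]: (1 XOR NOT 1) -> 1
  row 17 [10001]: (1 XOR NOT 1) -> 1
  row 18 [10010]: (1 XOR NOT 1) -> 1
  row 19 [10011]: (1 XOR NOT 1) -> 1
  row 20 [10100]: (1 XOR NOT 1) -> 1
  row 21 [10101]: (1 XOR NOT 1) -> 1
  row 22 [10110]: (1 XOR NOT 1) -> 1
  row 23 [10111]: (1 XOR NOT 1) -> 1
  row 24 [11000]: (1 XOR NOT 1) -> 1
  row 25 [11001]: (1 XOR NOT 1) -> 1
  row 26 [11010]: (1 XOR NOT 1) -> 1
  row 27 [11011]: (1 XOR NOT 1) -> 1
  row 28 [11100]: (1 XOR NOT 1) -> 1
  row 29 [11101]: (1 XOR NOT 1) -> 1
  row 30 [11110]: (1 XOR NOT 1) -> 1
  row 31 [11111]: (1 XOR NOT 1) -> 1
Full result column, 4 rows per line (a,b,c fixed per line; d,e runs 00..11 left to right):
  rows 0-3 [a,b,c=000]: 1111  = hex F
  rows 4-7 [a,b,c=001]: 1111  = hex F
  rows 8-11 [a,b,c=010]: 1111  = hex F
  rows 12-15 [a,b,c=011]: 1111  = hex F
  rows 16-19 [a,b,c=100]: 1111  = hex F
  rows 20-23 [a,b,c=101]: 1111  = hex F
  rows 24-27 [a,b,c=110]: 1111  = hex F
  rows 28-31 [a,b,c=111]: 1111  = hex F
Output column (row 0 .. row 31) = 11111111111111111111111111111111
Output column grouped in 4s = 1111 1111 1111 1111 1111 1111 1111 1111 = 0xFFFFFFFF
Convert to decimal digit by digit (value = value*16 + digit):
  F -> 15
  15*16 + 15 (F) = 255
  255*16 + 15 (F) = 4095
  4095*16 + 15 (F) = 65535
  65535*16 + 15 (F) = 1048575
  1048575*16 + 15 (F) = 16777215
  16777215*16 + 15 (F) = 268435455
  268435455*16 + 15 (F) = 4294967295
Decimal = 4294967295

4294967295


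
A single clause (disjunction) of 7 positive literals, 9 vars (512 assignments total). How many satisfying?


Step 1: Total=2^9=512
Step 2: Unsat when all 7 false: 2^2=4
Step 3: Sat=512-4=508

508


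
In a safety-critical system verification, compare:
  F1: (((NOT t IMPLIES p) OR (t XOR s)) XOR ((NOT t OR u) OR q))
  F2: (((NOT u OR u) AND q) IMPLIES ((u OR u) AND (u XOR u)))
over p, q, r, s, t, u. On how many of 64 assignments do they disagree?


F1 = (((NOT t IMPLIES p) OR (t XOR s)) XOR ((NOT t OR u) OR q))
F2 = (((NOT u OR u) AND q) IMPLIES ((u OR u) AND (u XOR u)))
Evaluate both on each of 64 rows (bits = p,q,r,s,t,u):
  row 0 [000000]: F1=1 F2=1 -> 0
  row 1 [000001]: F1=1 F2=1 -> 0
  row 2 [000010]: F1=1 F2=1 -> 0
  row 3 [000011]: F1=0 F2=1 (differ) -> 1
  row 4 [000100]: F1=0 F2=1 (differ) -> 1
  (every remaining row is evaluated the same way; all 64 results are listed next)
Full result column, 8 rows per line (p,q,r fixed per line; s,t,u runs 000..111 left to right):
  rows 0-7 [p,q,r=000]: 00011101  (ones: 4)
  rows 8-15 [p,q,r=001]: 00011101  (ones: 4)
  rows 16-23 [p,q,r=010]: 11000000  (ones: 2)
  rows 24-31 [p,q,r=011]: 11000000  (ones: 2)
  rows 32-39 [p,q,r=100]: 11011101  (ones: 6)
  rows 40-47 [p,q,r=101]: 11011101  (ones: 6)
  rows 48-55 [p,q,r=110]: 00000000  (ones: 0)
  rows 56-63 [p,q,r=111]: 00000000  (ones: 0)
Disagreements = 4+4+2+2+6+6+0+0 = 24

24
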